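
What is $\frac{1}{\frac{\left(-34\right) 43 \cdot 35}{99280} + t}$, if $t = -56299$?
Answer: $- \frac{584}{32878917} \approx -1.7762 \cdot 10^{-5}$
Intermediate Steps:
$\frac{1}{\frac{\left(-34\right) 43 \cdot 35}{99280} + t} = \frac{1}{\frac{\left(-34\right) 43 \cdot 35}{99280} - 56299} = \frac{1}{\left(-1462\right) 35 \cdot \frac{1}{99280} - 56299} = \frac{1}{\left(-51170\right) \frac{1}{99280} - 56299} = \frac{1}{- \frac{301}{584} - 56299} = \frac{1}{- \frac{32878917}{584}} = - \frac{584}{32878917}$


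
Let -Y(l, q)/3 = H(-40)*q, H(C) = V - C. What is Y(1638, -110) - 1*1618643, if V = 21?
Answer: -1598513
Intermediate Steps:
H(C) = 21 - C
Y(l, q) = -183*q (Y(l, q) = -3*(21 - 1*(-40))*q = -3*(21 + 40)*q = -183*q)
Y(1638, -110) - 1*1618643 = -183*(-110) - 1*1618643 = 20130 - 1618643 = -1598513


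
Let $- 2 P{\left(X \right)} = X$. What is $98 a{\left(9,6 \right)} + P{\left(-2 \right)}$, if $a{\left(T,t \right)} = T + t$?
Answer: $1471$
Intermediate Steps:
$P{\left(X \right)} = - \frac{X}{2}$
$98 a{\left(9,6 \right)} + P{\left(-2 \right)} = 98 \left(9 + 6\right) - -1 = 98 \cdot 15 + 1 = 1470 + 1 = 1471$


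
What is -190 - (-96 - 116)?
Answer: 22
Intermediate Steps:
-190 - (-96 - 116) = -190 - 1*(-212) = -190 + 212 = 22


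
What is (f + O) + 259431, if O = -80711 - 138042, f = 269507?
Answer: 310185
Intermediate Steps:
O = -218753
(f + O) + 259431 = (269507 - 218753) + 259431 = 50754 + 259431 = 310185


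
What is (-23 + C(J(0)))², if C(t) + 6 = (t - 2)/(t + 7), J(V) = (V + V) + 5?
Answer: 13225/16 ≈ 826.56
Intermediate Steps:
J(V) = 5 + 2*V (J(V) = 2*V + 5 = 5 + 2*V)
C(t) = -6 + (-2 + t)/(7 + t) (C(t) = -6 + (t - 2)/(t + 7) = -6 + (-2 + t)/(7 + t))
(-23 + C(J(0)))² = (-23 + (-44 - 5*(5 + 2*0))/(7 + (5 + 2*0)))² = (-23 + (-44 - 5*(5 + 0))/(7 + (5 + 0)))² = (-23 + (-44 - 5*5)/(7 + 5))² = (-23 + (-44 - 25)/12)² = (-23 + (1/12)*(-69))² = (-23 - 23/4)² = (-115/4)² = 13225/16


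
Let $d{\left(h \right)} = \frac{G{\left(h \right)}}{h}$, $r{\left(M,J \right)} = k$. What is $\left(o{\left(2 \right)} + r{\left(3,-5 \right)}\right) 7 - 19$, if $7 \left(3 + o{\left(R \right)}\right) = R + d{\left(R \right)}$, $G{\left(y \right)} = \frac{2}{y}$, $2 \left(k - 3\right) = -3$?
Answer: $-27$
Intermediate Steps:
$k = \frac{3}{2}$ ($k = 3 + \frac{1}{2} \left(-3\right) = 3 - \frac{3}{2} = \frac{3}{2} \approx 1.5$)
$r{\left(M,J \right)} = \frac{3}{2}$
$d{\left(h \right)} = \frac{2}{h^{2}}$ ($d{\left(h \right)} = \frac{2 \frac{1}{h}}{h} = \frac{2}{h^{2}}$)
$o{\left(R \right)} = -3 + \frac{R}{7} + \frac{2}{7 R^{2}}$ ($o{\left(R \right)} = -3 + \frac{R + \frac{2}{R^{2}}}{7} = -3 + \left(\frac{R}{7} + \frac{2}{7 R^{2}}\right) = -3 + \frac{R}{7} + \frac{2}{7 R^{2}}$)
$\left(o{\left(2 \right)} + r{\left(3,-5 \right)}\right) 7 - 19 = \left(\left(-3 + \frac{1}{7} \cdot 2 + \frac{2}{7 \cdot 4}\right) + \frac{3}{2}\right) 7 - 19 = \left(\left(-3 + \frac{2}{7} + \frac{2}{7} \cdot \frac{1}{4}\right) + \frac{3}{2}\right) 7 - 19 = \left(\left(-3 + \frac{2}{7} + \frac{1}{14}\right) + \frac{3}{2}\right) 7 - 19 = \left(- \frac{37}{14} + \frac{3}{2}\right) 7 - 19 = \left(- \frac{8}{7}\right) 7 - 19 = -8 - 19 = -27$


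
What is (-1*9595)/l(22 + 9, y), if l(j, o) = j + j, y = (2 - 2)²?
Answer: -9595/62 ≈ -154.76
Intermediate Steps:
y = 0 (y = 0² = 0)
l(j, o) = 2*j
(-1*9595)/l(22 + 9, y) = (-1*9595)/((2*(22 + 9))) = -9595/(2*31) = -9595/62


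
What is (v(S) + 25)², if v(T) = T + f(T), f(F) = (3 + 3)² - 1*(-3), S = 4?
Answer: 4624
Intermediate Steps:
f(F) = 39 (f(F) = 6² + 3 = 36 + 3 = 39)
v(T) = 39 + T (v(T) = T + 39 = 39 + T)
(v(S) + 25)² = ((39 + 4) + 25)² = (43 + 25)² = 68² = 4624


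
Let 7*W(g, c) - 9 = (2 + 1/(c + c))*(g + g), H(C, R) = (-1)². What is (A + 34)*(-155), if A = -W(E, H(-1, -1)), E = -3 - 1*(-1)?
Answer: -37045/7 ≈ -5292.1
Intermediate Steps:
H(C, R) = 1
E = -2 (E = -3 + 1 = -2)
W(g, c) = 9/7 + 2*g*(2 + 1/(2*c))/7 (W(g, c) = 9/7 + ((2 + 1/(c + c))*(g + g))/7 = 9/7 + ((2 + 1/(2*c))*(2*g))/7 = 9/7 + (2*g*(2 + 1/(2*c)))/7 = 9/7 + 2*g*(2 + 1/(2*c))/7)
A = ⅐ (A = -(-2 + 1*(9 + 4*(-2)))/(7*1) = -(-2 + 1*(9 - 8))/7 = -(-2 + 1*1)/7 = -(-2 + 1)/7 = -(-1)/7 = -1*(-⅐) = ⅐ ≈ 0.14286)
(A + 34)*(-155) = (⅐ + 34)*(-155) = (239/7)*(-155) = -37045/7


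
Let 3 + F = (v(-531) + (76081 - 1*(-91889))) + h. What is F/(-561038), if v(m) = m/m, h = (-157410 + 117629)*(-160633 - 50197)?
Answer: -4193598099/280519 ≈ -14949.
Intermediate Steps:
h = 8387028230 (h = -39781*(-210830) = 8387028230)
v(m) = 1
F = 8387196198 (F = -3 + ((1 + (76081 - 1*(-91889))) + 8387028230) = -3 + ((1 + (76081 + 91889)) + 8387028230) = -3 + ((1 + 167970) + 8387028230) = -3 + (167971 + 8387028230) = -3 + 8387196201 = 8387196198)
F/(-561038) = 8387196198/(-561038) = 8387196198*(-1/561038) = -4193598099/280519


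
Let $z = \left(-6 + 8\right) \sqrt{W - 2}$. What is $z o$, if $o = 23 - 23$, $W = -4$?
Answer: $0$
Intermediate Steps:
$o = 0$ ($o = 23 - 23 = 0$)
$z = 2 i \sqrt{6}$ ($z = \left(-6 + 8\right) \sqrt{-4 - 2} = 2 \sqrt{-6} = 2 i \sqrt{6} \approx 4.899 i$)
$z o = 2 i \sqrt{6} \cdot 0 = 0$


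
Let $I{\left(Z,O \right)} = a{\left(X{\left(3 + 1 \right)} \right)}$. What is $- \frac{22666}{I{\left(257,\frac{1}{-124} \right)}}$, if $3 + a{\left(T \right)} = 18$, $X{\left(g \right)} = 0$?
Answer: $- \frac{22666}{15} \approx -1511.1$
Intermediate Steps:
$a{\left(T \right)} = 15$ ($a{\left(T \right)} = -3 + 18 = 15$)
$I{\left(Z,O \right)} = 15$
$- \frac{22666}{I{\left(257,\frac{1}{-124} \right)}} = - \frac{22666}{15}$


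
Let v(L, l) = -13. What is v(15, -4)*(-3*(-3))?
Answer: -117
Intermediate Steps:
v(15, -4)*(-3*(-3)) = -(-39)*(-3) = -13*9 = -117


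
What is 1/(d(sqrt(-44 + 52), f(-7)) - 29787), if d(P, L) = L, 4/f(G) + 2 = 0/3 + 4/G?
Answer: -9/268097 ≈ -3.3570e-5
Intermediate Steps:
f(G) = 4/(-2 + 4/G) (f(G) = 4/(-2 + (0/3 + 4/G)) = 4/(-2 + (0*(1/3) + 4/G)) = 4/(-2 + (0 + 4/G)) = 4/(-2 + 4/G))
1/(d(sqrt(-44 + 52), f(-7)) - 29787) = 1/(-2*(-7)/(-2 - 7) - 29787) = 1/(-2*(-7)/(-9) - 29787) = 1/(-2*(-7)*(-1/9) - 29787) = 1/(-14/9 - 29787) = 1/(-268097/9) = -9/268097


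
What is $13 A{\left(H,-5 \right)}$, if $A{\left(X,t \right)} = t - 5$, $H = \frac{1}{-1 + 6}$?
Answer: $-130$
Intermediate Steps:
$H = \frac{1}{5} \approx 0.2$
$A{\left(X,t \right)} = -5 + t$
$13 A{\left(H,-5 \right)} = 13 \left(-5 - 5\right) = 13 \left(-10\right) = -130$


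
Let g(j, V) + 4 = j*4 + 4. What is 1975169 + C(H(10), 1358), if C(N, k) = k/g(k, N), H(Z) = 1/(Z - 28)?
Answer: 7900677/4 ≈ 1.9752e+6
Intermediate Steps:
g(j, V) = 4*j (g(j, V) = -4 + (j*4 + 4) = -4 + (4*j + 4) = -4 + (4 + 4*j) = 4*j)
H(Z) = 1/(-28 + Z)
C(N, k) = ¼ (C(N, k) = k/((4*k)) = k*(1/(4*k)) = ¼)
1975169 + C(H(10), 1358) = 1975169 + ¼ = 7900677/4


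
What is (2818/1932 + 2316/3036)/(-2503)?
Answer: -23605/26596878 ≈ -0.00088751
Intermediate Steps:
(2818/1932 + 2316/3036)/(-2503) = (2818*(1/1932) + 2316*(1/3036))*(-1/2503) = (1409/966 + 193/253)*(-1/2503) = (23605/10626)*(-1/2503) = -23605/26596878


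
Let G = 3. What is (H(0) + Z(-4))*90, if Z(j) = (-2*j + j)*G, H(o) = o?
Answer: 1080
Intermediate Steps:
Z(j) = -3*j (Z(j) = (-2*j + j)*3 = -j*3 = -3*j)
(H(0) + Z(-4))*90 = (0 - 3*(-4))*90 = (0 + 12)*90 = 12*90 = 1080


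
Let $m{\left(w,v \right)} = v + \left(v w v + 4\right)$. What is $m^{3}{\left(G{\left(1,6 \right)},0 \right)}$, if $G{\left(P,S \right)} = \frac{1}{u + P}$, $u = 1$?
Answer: $64$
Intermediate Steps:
$G{\left(P,S \right)} = \frac{1}{1 + P}$
$m{\left(w,v \right)} = 4 + v + w v^{2}$ ($m{\left(w,v \right)} = v + \left(w v^{2} + 4\right) = v + \left(4 + w v^{2}\right) = 4 + v + w v^{2}$)
$m^{3}{\left(G{\left(1,6 \right)},0 \right)} = \left(4 + 0 + \frac{0^{2}}{1 + 1}\right)^{3} = \left(4 + 0 + \frac{1}{2} \cdot 0\right)^{3} = \left(4 + 0 + 0\right)^{3} = 4^{3} = 64$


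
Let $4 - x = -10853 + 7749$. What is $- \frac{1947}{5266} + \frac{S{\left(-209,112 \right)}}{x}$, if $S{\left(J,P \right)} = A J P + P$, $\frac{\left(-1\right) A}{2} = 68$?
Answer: $\frac{199509361}{194842} \approx 1024.0$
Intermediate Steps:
$x = 3108$ ($x = 4 - \left(-10853 + 7749\right) = 4 - -3104 = 4 + 3104 = 3108$)
$A = -136$ ($A = \left(-2\right) 68 = -136$)
$S{\left(J,P \right)} = P - 136 J P$ ($S{\left(J,P \right)} = - 136 J P + P = P - 136 J P$)
$- \frac{1947}{5266} + \frac{S{\left(-209,112 \right)}}{x} = - \frac{1947}{5266} + \frac{112 \left(1 - -28424\right)}{3108} = \left(-1947\right) \frac{1}{5266} + 112 \left(1 + 28424\right) \frac{1}{3108} = - \frac{1947}{5266} + 112 \cdot 28425 \cdot \frac{1}{3108} = - \frac{1947}{5266} + 3183600 \cdot \frac{1}{3108} = - \frac{1947}{5266} + \frac{37900}{37} = \frac{199509361}{194842}$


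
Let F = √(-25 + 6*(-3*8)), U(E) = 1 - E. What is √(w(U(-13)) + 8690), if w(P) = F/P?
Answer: √(1703240 + 182*I)/14 ≈ 93.22 + 0.0049805*I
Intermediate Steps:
F = 13*I (F = √(-25 + 6*(-24)) = √(-25 - 144) = √(-169) = 13*I ≈ 13.0*I)
w(P) = 13*I/P (w(P) = (13*I)/P = 13*I/P)
√(w(U(-13)) + 8690) = √(13*I/(1 - 1*(-13)) + 8690) = √(13*I/(1 + 13) + 8690) = √(13*I/14 + 8690) = √(8690 + 13*I/14)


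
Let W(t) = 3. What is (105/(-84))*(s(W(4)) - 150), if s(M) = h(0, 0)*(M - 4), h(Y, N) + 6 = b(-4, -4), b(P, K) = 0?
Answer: 180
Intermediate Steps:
h(Y, N) = -6 (h(Y, N) = -6 + 0 = -6)
s(M) = 24 - 6*M (s(M) = -6*(M - 4) = -6*(-4 + M) = 24 - 6*M)
(105/(-84))*(s(W(4)) - 150) = (105/(-84))*((24 - 6*3) - 150) = (105*(-1/84))*((24 - 18) - 150) = -5*(6 - 150)/4 = -5/4*(-144) = 180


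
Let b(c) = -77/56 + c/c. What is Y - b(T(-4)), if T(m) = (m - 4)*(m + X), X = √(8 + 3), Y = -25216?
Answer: -201725/8 ≈ -25216.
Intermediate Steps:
X = √11 ≈ 3.3166
T(m) = (-4 + m)*(m + √11) (T(m) = (m - 4)*(m + √11) = (-4 + m)*(m + √11))
b(c) = -3/8 (b(c) = -77*1/56 + 1 = -11/8 + 1 = -3/8)
Y - b(T(-4)) = -25216 - 1*(-3/8) = -25216 + 3/8 = -201725/8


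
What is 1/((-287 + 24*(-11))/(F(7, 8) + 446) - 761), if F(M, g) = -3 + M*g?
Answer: -499/380290 ≈ -0.0013122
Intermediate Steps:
1/((-287 + 24*(-11))/(F(7, 8) + 446) - 761) = 1/((-287 + 24*(-11))/((-3 + 7*8) + 446) - 761) = 1/((-287 - 264)/((-3 + 56) + 446) - 761) = 1/(-551/(53 + 446) - 761) = 1/(-551/499 - 761) = 1/(-380290/499) = -499/380290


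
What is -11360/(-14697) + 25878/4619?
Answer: 6095786/956133 ≈ 6.3755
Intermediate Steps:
-11360/(-14697) + 25878/4619 = -11360*(-1/14697) + 25878*(1/4619) = 160/207 + 25878/4619 = 6095786/956133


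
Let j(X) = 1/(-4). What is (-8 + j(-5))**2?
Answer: 1089/16 ≈ 68.063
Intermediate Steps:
j(X) = -1/4
(-8 + j(-5))**2 = (-8 - 1/4)**2 = (-33/4)**2 = 1089/16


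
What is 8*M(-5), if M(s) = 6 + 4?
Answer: 80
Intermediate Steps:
M(s) = 10
8*M(-5) = 8*10 = 80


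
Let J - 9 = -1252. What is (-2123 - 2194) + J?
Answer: -5560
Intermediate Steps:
J = -1243 (J = 9 - 1252 = -1243)
(-2123 - 2194) + J = (-2123 - 2194) - 1243 = -4317 - 1243 = -5560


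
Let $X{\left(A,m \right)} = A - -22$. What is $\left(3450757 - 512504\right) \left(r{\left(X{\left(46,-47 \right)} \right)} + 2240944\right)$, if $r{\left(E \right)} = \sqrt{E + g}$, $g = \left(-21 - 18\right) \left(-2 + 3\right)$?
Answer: $6584460430832 + 2938253 \sqrt{29} \approx 6.5845 \cdot 10^{12}$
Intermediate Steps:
$X{\left(A,m \right)} = 22 + A$ ($X{\left(A,m \right)} = A + 22 = 22 + A$)
$g = -39$ ($g = \left(-39\right) 1 = -39$)
$r{\left(E \right)} = \sqrt{-39 + E}$ ($r{\left(E \right)} = \sqrt{E - 39} = \sqrt{-39 + E}$)
$\left(3450757 - 512504\right) \left(r{\left(X{\left(46,-47 \right)} \right)} + 2240944\right) = \left(3450757 - 512504\right) \left(\sqrt{-39 + \left(22 + 46\right)} + 2240944\right) = 2938253 \left(\sqrt{-39 + 68} + 2240944\right) = 2938253 \left(\sqrt{29} + 2240944\right) = 2938253 \left(2240944 + \sqrt{29}\right) = 6584460430832 + 2938253 \sqrt{29}$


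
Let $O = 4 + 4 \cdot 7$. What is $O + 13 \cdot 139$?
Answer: $1839$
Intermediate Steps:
$O = 32$ ($O = 4 + 28 = 32$)
$O + 13 \cdot 139 = 32 + 13 \cdot 139 = 32 + 1807 = 1839$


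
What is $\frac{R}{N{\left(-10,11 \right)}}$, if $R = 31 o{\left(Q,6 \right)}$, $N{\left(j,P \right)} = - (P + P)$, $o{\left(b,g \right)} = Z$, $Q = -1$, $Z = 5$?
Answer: $- \frac{155}{22} \approx -7.0455$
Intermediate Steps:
$o{\left(b,g \right)} = 5$
$N{\left(j,P \right)} = - 2 P$
$R = 155$ ($R = 31 \cdot 5 = 155$)
$\frac{R}{N{\left(-10,11 \right)}} = \frac{155}{\left(-2\right) 11} = \frac{155}{-22} = 155 \left(- \frac{1}{22}\right) = - \frac{155}{22}$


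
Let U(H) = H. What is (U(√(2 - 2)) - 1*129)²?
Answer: 16641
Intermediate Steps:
(U(√(2 - 2)) - 1*129)² = (√(2 - 2) - 1*129)² = (√0 - 129)² = (0 - 129)² = (-129)² = 16641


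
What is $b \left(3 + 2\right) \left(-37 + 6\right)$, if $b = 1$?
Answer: $-155$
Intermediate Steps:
$b \left(3 + 2\right) \left(-37 + 6\right) = 1 \left(3 + 2\right) \left(-37 + 6\right) = 1 \cdot 5 \left(-31\right) = 5 \left(-31\right) = -155$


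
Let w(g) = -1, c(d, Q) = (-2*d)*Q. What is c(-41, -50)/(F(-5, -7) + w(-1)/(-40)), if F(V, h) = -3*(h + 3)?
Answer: -164000/481 ≈ -340.96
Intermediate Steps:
c(d, Q) = -2*Q*d
F(V, h) = -9 - 3*h (F(V, h) = -3*(3 + h) = -9 - 3*h)
c(-41, -50)/(F(-5, -7) + w(-1)/(-40)) = (-2*(-50)*(-41))/((-9 - 3*(-7)) - 1/(-40)) = -4100/((-9 + 21) - 1*(-1/40)) = -4100/(12 + 1/40) = -4100/481/40 = -4100*40/481 = -164000/481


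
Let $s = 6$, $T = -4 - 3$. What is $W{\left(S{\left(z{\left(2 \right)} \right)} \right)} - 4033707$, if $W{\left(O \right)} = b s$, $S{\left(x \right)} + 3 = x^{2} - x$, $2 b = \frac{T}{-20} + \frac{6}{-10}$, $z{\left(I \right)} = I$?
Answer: $- \frac{16134831}{4} \approx -4.0337 \cdot 10^{6}$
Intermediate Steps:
$T = -7$
$b = - \frac{1}{8}$ ($b = \frac{- \frac{7}{-20} + \frac{6}{-10}}{2} = \frac{\left(-7\right) \left(- \frac{1}{20}\right) + 6 \left(- \frac{1}{10}\right)}{2} = \frac{\frac{7}{20} - \frac{3}{5}}{2} = \frac{1}{2} \left(- \frac{1}{4}\right) = - \frac{1}{8} \approx -0.125$)
$S{\left(x \right)} = -3 + x^{2} - x$ ($S{\left(x \right)} = -3 + \left(x^{2} - x\right) = -3 + x^{2} - x$)
$W{\left(O \right)} = - \frac{3}{4}$ ($W{\left(O \right)} = \left(- \frac{1}{8}\right) 6 = - \frac{3}{4}$)
$W{\left(S{\left(z{\left(2 \right)} \right)} \right)} - 4033707 = - \frac{3}{4} - 4033707 = - \frac{16134831}{4}$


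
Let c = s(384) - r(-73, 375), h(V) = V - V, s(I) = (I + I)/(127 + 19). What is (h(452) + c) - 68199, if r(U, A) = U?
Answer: -4972814/73 ≈ -68121.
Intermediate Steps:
s(I) = I/73 (s(I) = (2*I)/146 = (2*I)*(1/146) = I/73)
h(V) = 0
c = 5713/73 (c = (1/73)*384 - 1*(-73) = 384/73 + 73 = 5713/73 ≈ 78.260)
(h(452) + c) - 68199 = (0 + 5713/73) - 68199 = 5713/73 - 68199 = -4972814/73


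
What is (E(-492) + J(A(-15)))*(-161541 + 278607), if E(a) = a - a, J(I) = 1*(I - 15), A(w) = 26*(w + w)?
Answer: -93067470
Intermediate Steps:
A(w) = 52*w (A(w) = 26*(2*w) = 52*w)
J(I) = -15 + I (J(I) = 1*(-15 + I) = -15 + I)
E(a) = 0
(E(-492) + J(A(-15)))*(-161541 + 278607) = (0 + (-15 + 52*(-15)))*(-161541 + 278607) = (0 + (-15 - 780))*117066 = (0 - 795)*117066 = -795*117066 = -93067470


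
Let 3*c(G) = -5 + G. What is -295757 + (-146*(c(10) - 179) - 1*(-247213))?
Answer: -67960/3 ≈ -22653.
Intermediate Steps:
c(G) = -5/3 + G/3 (c(G) = (-5 + G)/3 = -5/3 + G/3)
-295757 + (-146*(c(10) - 179) - 1*(-247213)) = -295757 + (-146*((-5/3 + (1/3)*10) - 179) - 1*(-247213)) = -295757 + (-146*((-5/3 + 10/3) - 179) + 247213) = -295757 + (-146*(5/3 - 179) + 247213) = -295757 + (-146*(-532/3) + 247213) = -295757 + (77672/3 + 247213) = -295757 + 819311/3 = -67960/3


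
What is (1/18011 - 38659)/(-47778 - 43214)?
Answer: 43517953/102428557 ≈ 0.42486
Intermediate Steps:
(1/18011 - 38659)/(-47778 - 43214) = (1/18011 - 38659)/(-90992) = -696287248/18011*(-1/90992) = 43517953/102428557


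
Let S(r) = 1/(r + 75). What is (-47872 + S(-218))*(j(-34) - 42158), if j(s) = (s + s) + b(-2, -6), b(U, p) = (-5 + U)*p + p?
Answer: 288819956430/143 ≈ 2.0197e+9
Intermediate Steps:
b(U, p) = p + p*(-5 + U) (b(U, p) = p*(-5 + U) + p = p + p*(-5 + U))
S(r) = 1/(75 + r)
j(s) = 36 + 2*s (j(s) = (s + s) - 6*(-4 - 2) = 2*s - 6*(-6) = 2*s + 36 = 36 + 2*s)
(-47872 + S(-218))*(j(-34) - 42158) = (-47872 + 1/(75 - 218))*((36 + 2*(-34)) - 42158) = (-47872 + 1/(-143))*((36 - 68) - 42158) = (-47872 - 1/143)*(-32 - 42158) = -6845697/143*(-42190) = 288819956430/143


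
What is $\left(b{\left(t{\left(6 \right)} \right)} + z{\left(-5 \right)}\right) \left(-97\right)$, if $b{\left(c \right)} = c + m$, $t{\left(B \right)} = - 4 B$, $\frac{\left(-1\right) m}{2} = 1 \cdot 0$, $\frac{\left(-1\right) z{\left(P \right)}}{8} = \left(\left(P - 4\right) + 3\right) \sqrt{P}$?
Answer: $2328 - 4656 i \sqrt{5} \approx 2328.0 - 10411.0 i$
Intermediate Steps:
$z{\left(P \right)} = - 8 \sqrt{P} \left(-1 + P\right)$ ($z{\left(P \right)} = - 8 \left(\left(P - 4\right) + 3\right) \sqrt{P} = - 8 \left(\left(-4 + P\right) + 3\right) \sqrt{P} = - 8 \left(-1 + P\right) \sqrt{P} = - 8 \sqrt{P} \left(-1 + P\right)$)
$m = 0$ ($m = - 2 \cdot 1 \cdot 0 = \left(-2\right) 0 = 0$)
$b{\left(c \right)} = c$ ($b{\left(c \right)} = c + 0 = c$)
$\left(b{\left(t{\left(6 \right)} \right)} + z{\left(-5 \right)}\right) \left(-97\right) = \left(\left(-4\right) 6 + 8 \sqrt{-5} \left(1 - -5\right)\right) \left(-97\right) = \left(-24 + 8 i \sqrt{5} \left(1 + 5\right)\right) \left(-97\right) = \left(-24 + 8 i \sqrt{5} \cdot 6\right) \left(-97\right) = \left(-24 + 48 i \sqrt{5}\right) \left(-97\right) = 2328 - 4656 i \sqrt{5}$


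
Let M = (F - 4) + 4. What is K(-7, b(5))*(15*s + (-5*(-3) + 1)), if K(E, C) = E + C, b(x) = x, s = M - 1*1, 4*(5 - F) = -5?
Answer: -379/2 ≈ -189.50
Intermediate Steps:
F = 25/4 (F = 5 - ¼*(-5) = 5 + 5/4 = 25/4 ≈ 6.2500)
M = 25/4 (M = (25/4 - 4) + 4 = 9/4 + 4 = 25/4 ≈ 6.2500)
s = 21/4 (s = 25/4 - 1*1 = 25/4 - 1 = 21/4 ≈ 5.2500)
K(E, C) = C + E
K(-7, b(5))*(15*s + (-5*(-3) + 1)) = (5 - 7)*(15*(21/4) + (-5*(-3) + 1)) = -2*(315/4 + (15 + 1)) = -2*(315/4 + 16) = -2*379/4 = -379/2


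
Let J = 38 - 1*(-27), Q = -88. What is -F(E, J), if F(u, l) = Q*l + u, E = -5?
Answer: 5725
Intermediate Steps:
J = 65 (J = 38 + 27 = 65)
F(u, l) = u - 88*l (F(u, l) = -88*l + u = u - 88*l)
-F(E, J) = -(-5 - 88*65) = -(-5 - 5720) = -1*(-5725) = 5725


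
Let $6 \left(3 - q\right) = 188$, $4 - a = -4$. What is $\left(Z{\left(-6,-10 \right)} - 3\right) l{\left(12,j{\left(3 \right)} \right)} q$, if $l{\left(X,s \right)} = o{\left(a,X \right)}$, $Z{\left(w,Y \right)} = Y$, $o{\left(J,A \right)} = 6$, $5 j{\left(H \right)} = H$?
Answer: $2210$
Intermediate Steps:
$a = 8$ ($a = 4 - -4 = 4 + 4 = 8$)
$j{\left(H \right)} = \frac{H}{5}$
$l{\left(X,s \right)} = 6$
$q = - \frac{85}{3}$ ($q = 3 - \frac{94}{3} = - \frac{85}{3} \approx -28.333$)
$\left(Z{\left(-6,-10 \right)} - 3\right) l{\left(12,j{\left(3 \right)} \right)} q = \left(-10 - 3\right) 6 \left(- \frac{85}{3}\right) = \left(-13\right) 6 \left(- \frac{85}{3}\right) = \left(-78\right) \left(- \frac{85}{3}\right) = 2210$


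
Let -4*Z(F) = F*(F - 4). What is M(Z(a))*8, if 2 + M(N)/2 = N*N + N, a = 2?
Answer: 0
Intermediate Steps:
Z(F) = -F*(-4 + F)/4 (Z(F) = -F*(F - 4)/4 = -F*(-4 + F)/4)
M(N) = -4 + 2*N + 2*N² (M(N) = -4 + 2*(N*N + N) = -4 + 2*(N² + N) = -4 + 2*(N + N²) = -4 + (2*N + 2*N²) = -4 + 2*N + 2*N²)
M(Z(a))*8 = (-4 + 2*((¼)*2*(4 - 1*2)) + 2*((¼)*2*(4 - 1*2))²)*8 = (-4 + 2*((¼)*2*(4 - 2)) + 2*((¼)*2*(4 - 2))²)*8 = (-4 + 2*((¼)*2*2) + 2*((¼)*2*2)²)*8 = (-4 + 2*1 + 2*1²)*8 = (-4 + 2 + 2*1)*8 = (-4 + 2 + 2)*8 = 0*8 = 0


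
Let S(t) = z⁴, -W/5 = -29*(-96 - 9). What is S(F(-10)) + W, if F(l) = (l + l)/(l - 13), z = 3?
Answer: -15144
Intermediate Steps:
W = -15225 (W = -(-145)*(-96 - 9) = -(-145)*(-105) = -5*3045 = -15225)
F(l) = 2*l/(-13 + l) (F(l) = (2*l)/(-13 + l) = 2*l/(-13 + l))
S(t) = 81 (S(t) = 3⁴ = 81)
S(F(-10)) + W = 81 - 15225 = -15144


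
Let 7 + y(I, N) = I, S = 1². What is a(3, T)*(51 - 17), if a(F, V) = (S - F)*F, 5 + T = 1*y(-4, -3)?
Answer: -204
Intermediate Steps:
S = 1
y(I, N) = -7 + I
T = -16 (T = -5 + 1*(-7 - 4) = -5 + 1*(-11) = -5 - 11 = -16)
a(F, V) = F*(1 - F) (a(F, V) = (1 - F)*F = F*(1 - F))
a(3, T)*(51 - 17) = (3*(1 - 1*3))*(51 - 17) = (3*(1 - 3))*34 = (3*(-2))*34 = -6*34 = -204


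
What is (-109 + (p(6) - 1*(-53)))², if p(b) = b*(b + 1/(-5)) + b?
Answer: 5776/25 ≈ 231.04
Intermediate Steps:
p(b) = b + b*(-⅕ + b) (p(b) = b*(b - ⅕) + b = b*(-⅕ + b) + b = b + b*(-⅕ + b))
(-109 + (p(6) - 1*(-53)))² = (-109 + ((⅕)*6*(4 + 5*6) - 1*(-53)))² = (-109 + ((⅕)*6*(4 + 30) + 53))² = (-109 + ((⅕)*6*34 + 53))² = (-109 + (204/5 + 53))² = (-109 + 469/5)² = (-76/5)² = 5776/25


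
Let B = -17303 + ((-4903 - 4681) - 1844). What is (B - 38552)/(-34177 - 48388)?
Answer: 67283/82565 ≈ 0.81491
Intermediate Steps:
B = -28731 (B = -17303 + (-9584 - 1844) = -17303 - 11428 = -28731)
(B - 38552)/(-34177 - 48388) = (-28731 - 38552)/(-34177 - 48388) = -67283/(-82565) = -67283*(-1/82565) = 67283/82565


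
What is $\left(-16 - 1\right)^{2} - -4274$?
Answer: $4563$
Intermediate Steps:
$\left(-16 - 1\right)^{2} - -4274 = \left(-16 + \left(-5 + 4\right)\right)^{2} + 4274 = \left(-16 - 1\right)^{2} + 4274 = \left(-17\right)^{2} + 4274 = 289 + 4274 = 4563$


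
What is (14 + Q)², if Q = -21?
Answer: 49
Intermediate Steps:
(14 + Q)² = (14 - 21)² = (-7)² = 49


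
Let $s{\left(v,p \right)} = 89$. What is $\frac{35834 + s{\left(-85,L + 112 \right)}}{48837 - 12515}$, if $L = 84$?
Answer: $\frac{35923}{36322} \approx 0.98901$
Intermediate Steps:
$\frac{35834 + s{\left(-85,L + 112 \right)}}{48837 - 12515} = \frac{35834 + 89}{48837 - 12515} = \frac{35923}{36322}$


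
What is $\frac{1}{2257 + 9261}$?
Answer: $\frac{1}{11518} \approx 8.6821 \cdot 10^{-5}$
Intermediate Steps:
$\frac{1}{2257 + 9261} = \frac{1}{11518}$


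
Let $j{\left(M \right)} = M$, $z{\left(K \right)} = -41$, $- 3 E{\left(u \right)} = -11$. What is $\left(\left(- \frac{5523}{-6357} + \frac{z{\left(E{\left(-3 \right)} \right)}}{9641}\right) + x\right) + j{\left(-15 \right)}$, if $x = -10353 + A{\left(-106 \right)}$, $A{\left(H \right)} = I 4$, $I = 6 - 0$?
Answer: $- \frac{211302799774}{20429279} \approx -10343.0$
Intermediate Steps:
$E{\left(u \right)} = \frac{11}{3}$ ($E{\left(u \right)} = \left(- \frac{1}{3}\right) \left(-11\right) = \frac{11}{3}$)
$I = 6$ ($I = 6 + 0 = 6$)
$A{\left(H \right)} = 24$ ($A{\left(H \right)} = 6 \cdot 4 = 24$)
$x = -10329$ ($x = -10353 + 24 = -10329$)
$\left(\left(- \frac{5523}{-6357} + \frac{z{\left(E{\left(-3 \right)} \right)}}{9641}\right) + x\right) + j{\left(-15 \right)} = \left(\left(- \frac{5523}{-6357} - \frac{41}{9641}\right) - 10329\right) - 15 = \left(\left(\left(-5523\right) \left(- \frac{1}{6357}\right) - \frac{41}{9641}\right) - 10329\right) - 15 = \left(\left(\frac{1841}{2119} - \frac{41}{9641}\right) - 10329\right) - 15 = \left(\frac{17662202}{20429279} - 10329\right) - 15 = - \frac{210996360589}{20429279} - 15 = - \frac{211302799774}{20429279}$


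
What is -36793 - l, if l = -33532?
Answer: -3261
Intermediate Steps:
-36793 - l = -36793 - 1*(-33532) = -36793 + 33532 = -3261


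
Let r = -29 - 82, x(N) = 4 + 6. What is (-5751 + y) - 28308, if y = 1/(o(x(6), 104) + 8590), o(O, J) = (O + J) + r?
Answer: -292668986/8593 ≈ -34059.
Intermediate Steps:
x(N) = 10
r = -111
o(O, J) = -111 + J + O (o(O, J) = (O + J) - 111 = (J + O) - 111 = -111 + J + O)
y = 1/8593 (y = 1/((-111 + 104 + 10) + 8590) = 1/(3 + 8590) = 1/8593 ≈ 0.00011637)
(-5751 + y) - 28308 = (-5751 + 1/8593) - 28308 = -49418342/8593 - 28308 = -292668986/8593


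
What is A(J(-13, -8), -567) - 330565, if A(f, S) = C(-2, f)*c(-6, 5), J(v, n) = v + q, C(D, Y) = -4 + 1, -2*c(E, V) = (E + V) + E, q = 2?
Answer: -661151/2 ≈ -3.3058e+5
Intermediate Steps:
c(E, V) = -E - V/2 (c(E, V) = -((E + V) + E)/2 = -(V + 2*E)/2 = -E - V/2)
C(D, Y) = -3
J(v, n) = 2 + v (J(v, n) = v + 2 = 2 + v)
A(f, S) = -21/2 (A(f, S) = -3*(-1*(-6) - ½*5) = -3*(6 - 5/2) = -3*7/2 = -21/2)
A(J(-13, -8), -567) - 330565 = -21/2 - 330565 = -661151/2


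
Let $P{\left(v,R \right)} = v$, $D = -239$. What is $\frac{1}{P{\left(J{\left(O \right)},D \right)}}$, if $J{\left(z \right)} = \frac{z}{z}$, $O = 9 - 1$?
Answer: $1$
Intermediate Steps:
$O = 8$
$J{\left(z \right)} = 1$
$\frac{1}{P{\left(J{\left(O \right)},D \right)}} = 1^{-1} = 1$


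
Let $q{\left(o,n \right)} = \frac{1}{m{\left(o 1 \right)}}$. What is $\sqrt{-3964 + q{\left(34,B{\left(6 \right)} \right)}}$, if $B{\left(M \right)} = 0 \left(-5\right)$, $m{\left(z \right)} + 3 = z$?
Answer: $\frac{i \sqrt{3809373}}{31} \approx 62.96 i$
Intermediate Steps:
$m{\left(z \right)} = -3 + z$
$B{\left(M \right)} = 0$
$q{\left(o,n \right)} = \frac{1}{-3 + o}$ ($q{\left(o,n \right)} = \frac{1}{-3 + o 1} = \frac{1}{-3 + o}$)
$\sqrt{-3964 + q{\left(34,B{\left(6 \right)} \right)}} = \sqrt{-3964 + \frac{1}{-3 + 34}} = \sqrt{-3964 + \frac{1}{31}} = \sqrt{- \frac{122883}{31}} = \frac{i \sqrt{3809373}}{31}$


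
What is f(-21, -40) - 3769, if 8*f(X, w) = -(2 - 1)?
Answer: -30153/8 ≈ -3769.1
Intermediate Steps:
f(X, w) = -⅛ (f(X, w) = (-(2 - 1))/8 = (-1*1)/8 = (⅛)*(-1) = -⅛)
f(-21, -40) - 3769 = -⅛ - 3769 = -30153/8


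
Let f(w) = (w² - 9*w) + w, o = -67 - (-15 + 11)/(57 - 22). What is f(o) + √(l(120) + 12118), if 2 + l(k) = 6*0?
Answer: 6135761/1225 + 2*√3029 ≈ 5118.9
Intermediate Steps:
l(k) = -2 (l(k) = -2 + 6*0 = -2 + 0 = -2)
o = -2341/35 (o = -67 - (-4)/35 = -67 - 1*(-4/35) = -67 + 4/35 = -2341/35 ≈ -66.886)
f(w) = w² - 8*w
f(o) + √(l(120) + 12118) = -2341*(-8 - 2341/35)/35 + √(-2 + 12118) = -2341/35*(-2621/35) + √12116 = 6135761/1225 + 2*√3029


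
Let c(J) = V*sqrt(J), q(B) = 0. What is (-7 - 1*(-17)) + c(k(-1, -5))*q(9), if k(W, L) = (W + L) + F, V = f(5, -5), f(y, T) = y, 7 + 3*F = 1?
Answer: 10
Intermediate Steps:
F = -2 (F = -7/3 + (1/3)*1 = -7/3 + 1/3 = -2)
V = 5
k(W, L) = -2 + L + W (k(W, L) = (W + L) - 2 = (L + W) - 2 = -2 + L + W)
c(J) = 5*sqrt(J)
(-7 - 1*(-17)) + c(k(-1, -5))*q(9) = (-7 - 1*(-17)) + (5*sqrt(-2 - 5 - 1))*0 = (-7 + 17) + (5*sqrt(-8))*0 = 10 + (5*(2*I*sqrt(2)))*0 = 10 + (10*I*sqrt(2))*0 = 10 + 0 = 10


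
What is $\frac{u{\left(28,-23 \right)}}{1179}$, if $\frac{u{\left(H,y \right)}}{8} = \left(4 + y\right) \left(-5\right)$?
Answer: $\frac{760}{1179} \approx 0.64461$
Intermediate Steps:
$u{\left(H,y \right)} = -160 - 40 y$ ($u{\left(H,y \right)} = 8 \left(4 + y\right) \left(-5\right) = 8 \left(-20 - 5 y\right) = -160 - 40 y$)
$\frac{u{\left(28,-23 \right)}}{1179} = \frac{-160 - -920}{1179} = \left(-160 + 920\right) \frac{1}{1179} = 760 \cdot \frac{1}{1179} = \frac{760}{1179}$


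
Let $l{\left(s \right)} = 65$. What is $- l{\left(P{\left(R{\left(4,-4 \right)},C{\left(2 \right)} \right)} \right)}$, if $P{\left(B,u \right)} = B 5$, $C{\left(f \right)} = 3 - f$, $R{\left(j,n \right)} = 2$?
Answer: $-65$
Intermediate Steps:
$P{\left(B,u \right)} = 5 B$
$- l{\left(P{\left(R{\left(4,-4 \right)},C{\left(2 \right)} \right)} \right)} = \left(-1\right) 65 = -65$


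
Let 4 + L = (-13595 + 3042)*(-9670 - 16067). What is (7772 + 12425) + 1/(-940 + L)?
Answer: 5485537858550/271601617 ≈ 20197.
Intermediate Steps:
L = 271602557 (L = -4 + (-13595 + 3042)*(-9670 - 16067) = -4 - 10553*(-25737) = -4 + 271602561 = 271602557)
(7772 + 12425) + 1/(-940 + L) = (7772 + 12425) + 1/(-940 + 271602557) = 20197 + 1/271601617 = 5485537858550/271601617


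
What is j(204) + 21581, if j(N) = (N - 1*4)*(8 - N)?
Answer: -17619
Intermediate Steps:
j(N) = (-4 + N)*(8 - N) (j(N) = (N - 4)*(8 - N) = (-4 + N)*(8 - N))
j(204) + 21581 = (-32 - 1*204² + 12*204) + 21581 = (-32 - 1*41616 + 2448) + 21581 = (-32 - 41616 + 2448) + 21581 = -39200 + 21581 = -17619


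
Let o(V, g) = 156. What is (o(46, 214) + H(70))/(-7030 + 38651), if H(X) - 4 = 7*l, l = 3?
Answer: 181/31621 ≈ 0.0057240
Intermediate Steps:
H(X) = 25 (H(X) = 4 + 7*3 = 4 + 21 = 25)
(o(46, 214) + H(70))/(-7030 + 38651) = (156 + 25)/(-7030 + 38651) = 181/31621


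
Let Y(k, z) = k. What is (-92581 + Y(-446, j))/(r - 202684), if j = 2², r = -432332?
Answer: 31009/211672 ≈ 0.14650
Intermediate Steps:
j = 4
(-92581 + Y(-446, j))/(r - 202684) = (-92581 - 446)/(-432332 - 202684) = -93027/(-635016) = -93027*(-1/635016) = 31009/211672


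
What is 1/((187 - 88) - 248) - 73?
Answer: -10878/149 ≈ -73.007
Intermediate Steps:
1/((187 - 88) - 248) - 73 = 1/(99 - 248) - 73 = 1/(-149) - 73 = -1/149 - 73 = -10878/149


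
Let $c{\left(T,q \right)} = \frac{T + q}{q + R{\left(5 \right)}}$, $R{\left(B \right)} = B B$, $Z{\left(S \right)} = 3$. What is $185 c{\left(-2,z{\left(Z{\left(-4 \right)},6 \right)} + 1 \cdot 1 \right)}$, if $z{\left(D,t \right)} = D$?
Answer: $\frac{370}{29} \approx 12.759$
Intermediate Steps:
$R{\left(B \right)} = B^{2}$
$c{\left(T,q \right)} = \frac{T + q}{25 + q}$ ($c{\left(T,q \right)} = \frac{T + q}{q + 5^{2}} = \frac{T + q}{q + 25} = \frac{T + q}{25 + q}$)
$185 c{\left(-2,z{\left(Z{\left(-4 \right)},6 \right)} + 1 \cdot 1 \right)} = 185 \frac{-2 + \left(3 + 1 \cdot 1\right)}{25 + \left(3 + 1 \cdot 1\right)} = 185 \frac{-2 + \left(3 + 1\right)}{25 + \left(3 + 1\right)} = 185 \frac{-2 + 4}{25 + 4} = 185 \cdot \frac{1}{29} \cdot 2 = 185 \cdot \frac{2}{29} = \frac{370}{29}$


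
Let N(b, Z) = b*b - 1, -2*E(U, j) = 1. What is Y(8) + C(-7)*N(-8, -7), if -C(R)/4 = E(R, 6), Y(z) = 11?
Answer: 137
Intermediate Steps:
E(U, j) = -1/2 (E(U, j) = -1/2*1 = -1/2)
C(R) = 2 (C(R) = -4*(-1/2) = 2)
N(b, Z) = -1 + b**2 (N(b, Z) = b**2 - 1 = -1 + b**2)
Y(8) + C(-7)*N(-8, -7) = 11 + 2*(-1 + (-8)**2) = 11 + 2*(-1 + 64) = 11 + 2*63 = 11 + 126 = 137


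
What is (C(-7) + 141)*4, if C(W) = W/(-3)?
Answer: 1720/3 ≈ 573.33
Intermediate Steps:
C(W) = -W/3 (C(W) = W*(-⅓) = -W/3)
(C(-7) + 141)*4 = (-⅓*(-7) + 141)*4 = (7/3 + 141)*4 = (430/3)*4 = 1720/3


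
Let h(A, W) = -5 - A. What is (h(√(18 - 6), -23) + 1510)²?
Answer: 2265037 - 6020*√3 ≈ 2.2546e+6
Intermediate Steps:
(h(√(18 - 6), -23) + 1510)² = ((-5 - √(18 - 6)) + 1510)² = ((-5 - √12) + 1510)² = ((-5 - 2*√3) + 1510)² = (1505 - 2*√3)²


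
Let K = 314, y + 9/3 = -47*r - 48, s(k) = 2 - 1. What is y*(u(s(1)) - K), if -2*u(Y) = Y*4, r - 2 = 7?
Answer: 149784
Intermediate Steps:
r = 9 (r = 2 + 7 = 9)
s(k) = 1
y = -474 (y = -3 + (-47*9 - 48) = -3 + (-423 - 48) = -3 - 471 = -474)
u(Y) = -2*Y (u(Y) = -Y*4/2 = -2*Y)
y*(u(s(1)) - K) = -474*(-2*1 - 1*314) = -474*(-2 - 314) = -474*(-316) = 149784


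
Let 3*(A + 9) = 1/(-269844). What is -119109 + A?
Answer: -96429832777/809532 ≈ -1.1912e+5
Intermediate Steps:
A = -7285789/809532 (A = -9 + (⅓)/(-269844) = -9 + (⅓)*(-1/269844) = -9 - 1/809532 = -7285789/809532 ≈ -9.0000)
-119109 + A = -119109 - 7285789/809532 = -96429832777/809532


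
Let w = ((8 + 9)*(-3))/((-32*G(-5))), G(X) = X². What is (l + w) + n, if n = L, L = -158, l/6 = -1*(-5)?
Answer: -102349/800 ≈ -127.94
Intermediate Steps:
l = 30 (l = 6*(-1*(-5)) = 6*5 = 30)
n = -158
w = 51/800 (w = ((8 + 9)*(-3))/((-32*(-5)²)) = (17*(-3))/((-32*25)) = -51/(-800) = -51*(-1/800) = 51/800 ≈ 0.063750)
(l + w) + n = (30 + 51/800) - 158 = 24051/800 - 158 = -102349/800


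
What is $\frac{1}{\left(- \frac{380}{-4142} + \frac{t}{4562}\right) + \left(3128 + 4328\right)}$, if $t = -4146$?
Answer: $\frac{248629}{1853574677} \approx 0.00013413$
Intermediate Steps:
$\frac{1}{\left(- \frac{380}{-4142} + \frac{t}{4562}\right) + \left(3128 + 4328\right)} = \frac{1}{\left(- \frac{380}{-4142} - \frac{4146}{4562}\right) + \left(3128 + 4328\right)} = \frac{1}{\left(\left(-380\right) \left(- \frac{1}{4142}\right) - \frac{2073}{2281}\right) + 7456} = \frac{1}{\left(\frac{10}{109} - \frac{2073}{2281}\right) + 7456} = \frac{1}{- \frac{203147}{248629} + 7456} = \frac{1}{\frac{1853574677}{248629}} = \frac{248629}{1853574677}$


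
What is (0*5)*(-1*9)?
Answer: 0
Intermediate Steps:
(0*5)*(-1*9) = 0*(-9) = 0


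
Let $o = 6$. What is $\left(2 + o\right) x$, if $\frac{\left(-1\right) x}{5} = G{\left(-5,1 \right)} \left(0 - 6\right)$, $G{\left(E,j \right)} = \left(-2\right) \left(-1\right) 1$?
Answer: $480$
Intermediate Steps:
$G{\left(E,j \right)} = 2$ ($G{\left(E,j \right)} = 2 \cdot 1 = 2$)
$x = 60$ ($x = - 5 \cdot 2 \left(0 - 6\right) = - 5 \cdot 2 \left(-6\right) = \left(-5\right) \left(-12\right) = 60$)
$\left(2 + o\right) x = \left(2 + 6\right) 60 = 8 \cdot 60 = 480$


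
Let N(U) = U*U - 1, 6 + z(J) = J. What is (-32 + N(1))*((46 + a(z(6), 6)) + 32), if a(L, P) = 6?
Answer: -2688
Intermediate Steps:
z(J) = -6 + J
N(U) = -1 + U**2 (N(U) = U**2 - 1 = -1 + U**2)
(-32 + N(1))*((46 + a(z(6), 6)) + 32) = (-32 + (-1 + 1**2))*((46 + 6) + 32) = (-32 + (-1 + 1))*(52 + 32) = (-32 + 0)*84 = -32*84 = -2688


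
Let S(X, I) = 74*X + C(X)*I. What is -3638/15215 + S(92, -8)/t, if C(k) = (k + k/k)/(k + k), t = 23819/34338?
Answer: 4809243985292/490314115 ≈ 9808.5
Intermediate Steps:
t = 23819/34338 (t = 23819*(1/34338) = 23819/34338 ≈ 0.69366)
C(k) = (1 + k)/(2*k) (C(k) = (k + 1)/((2*k)) = (1 + k)*(1/(2*k)) = (1 + k)/(2*k))
S(X, I) = 74*X + I*(1 + X)/(2*X) (S(X, I) = 74*X + ((1 + X)/(2*X))*I = 74*X + I*(1 + X)/(2*X))
-3638/15215 + S(92, -8)/t = -3638/15215 + ((½)*(-8) + 74*92 + (½)*(-8)/92)/(23819/34338) = -3638*1/15215 + (-4 + 6808 + (½)*(-8)*(1/92))*(34338/23819) = -214/895 + (-4 + 6808 - 1/23)*(34338/23819) = -214/895 + (156491/23)*(34338/23819) = -214/895 + 5373587958/547837 = 4809243985292/490314115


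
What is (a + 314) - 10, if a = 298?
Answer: 602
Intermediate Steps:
(a + 314) - 10 = (298 + 314) - 10 = 612 - 10 = 602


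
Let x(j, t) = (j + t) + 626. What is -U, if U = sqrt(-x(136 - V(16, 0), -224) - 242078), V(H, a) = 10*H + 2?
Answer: -I*sqrt(242454) ≈ -492.4*I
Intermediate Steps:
V(H, a) = 2 + 10*H
x(j, t) = 626 + j + t
U = I*sqrt(242454) (U = sqrt(-(626 + (136 - (2 + 10*16)) - 224) - 242078) = sqrt(-(626 + (136 - (2 + 160)) - 224) - 242078) = sqrt(-(626 + (136 - 1*162) - 224) - 242078) = sqrt(-(626 + (136 - 162) - 224) - 242078) = sqrt(-(626 - 26 - 224) - 242078) = sqrt(-1*376 - 242078) = sqrt(-376 - 242078) = sqrt(-242454) = I*sqrt(242454) ≈ 492.4*I)
-U = -I*sqrt(242454)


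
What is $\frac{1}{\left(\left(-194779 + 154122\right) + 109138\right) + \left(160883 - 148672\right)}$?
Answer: $\frac{1}{80692} \approx 1.2393 \cdot 10^{-5}$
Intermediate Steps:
$\frac{1}{\left(\left(-194779 + 154122\right) + 109138\right) + \left(160883 - 148672\right)} = \frac{1}{\left(-40657 + 109138\right) + \left(160883 - 148672\right)} = \frac{1}{68481 + 12211} = \frac{1}{80692}$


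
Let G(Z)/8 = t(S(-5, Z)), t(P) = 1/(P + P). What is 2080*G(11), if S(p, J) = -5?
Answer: -1664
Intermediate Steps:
t(P) = 1/(2*P)
G(Z) = -⅘ (G(Z) = 8*((½)/(-5)) = 8*((½)*(-⅕)) = 8*(-⅒) = -⅘)
2080*G(11) = 2080*(-⅘) = -1664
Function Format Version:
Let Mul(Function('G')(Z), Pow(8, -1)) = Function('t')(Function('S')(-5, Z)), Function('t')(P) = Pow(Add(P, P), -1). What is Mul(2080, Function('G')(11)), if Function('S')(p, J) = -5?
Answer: -1664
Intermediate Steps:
Function('t')(P) = Mul(Rational(1, 2), Pow(P, -1)) (Function('t')(P) = Pow(Mul(2, P), -1) = Mul(Rational(1, 2), Pow(P, -1)))
Function('G')(Z) = Rational(-4, 5) (Function('G')(Z) = Mul(8, Mul(Rational(1, 2), Pow(-5, -1))) = Mul(8, Mul(Rational(1, 2), Rational(-1, 5))) = Mul(8, Rational(-1, 10)) = Rational(-4, 5))
Mul(2080, Function('G')(11)) = Mul(2080, Rational(-4, 5)) = -1664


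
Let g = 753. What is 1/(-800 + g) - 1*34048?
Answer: -1600257/47 ≈ -34048.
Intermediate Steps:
1/(-800 + g) - 1*34048 = 1/(-800 + 753) - 1*34048 = 1/(-47) - 34048 = -1/47 - 34048 = -1600257/47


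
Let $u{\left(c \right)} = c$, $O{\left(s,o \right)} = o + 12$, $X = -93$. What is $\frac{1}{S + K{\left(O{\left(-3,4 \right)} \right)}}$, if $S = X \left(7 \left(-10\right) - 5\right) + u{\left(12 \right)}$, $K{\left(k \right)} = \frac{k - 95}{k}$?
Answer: $\frac{16}{111713} \approx 0.00014322$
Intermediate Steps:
$O{\left(s,o \right)} = 12 + o$
$K{\left(k \right)} = \frac{-95 + k}{k}$ ($K{\left(k \right)} = \frac{k - 95}{k} = \frac{-95 + k}{k}$)
$S = 6987$ ($S = - 93 \left(7 \left(-10\right) - 5\right) + 12 = - 93 \left(-70 - 5\right) + 12 = \left(-93\right) \left(-75\right) + 12 = 6975 + 12 = 6987$)
$\frac{1}{S + K{\left(O{\left(-3,4 \right)} \right)}} = \frac{1}{6987 + \frac{-95 + \left(12 + 4\right)}{12 + 4}} = \frac{1}{6987 + \frac{-95 + 16}{16}} = \frac{1}{6987 + \frac{1}{16} \left(-79\right)} = \frac{1}{6987 - \frac{79}{16}} = \frac{1}{\frac{111713}{16}} = \frac{16}{111713}$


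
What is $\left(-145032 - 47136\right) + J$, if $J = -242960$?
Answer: $-435128$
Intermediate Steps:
$\left(-145032 - 47136\right) + J = \left(-145032 - 47136\right) - 242960 = -192168 - 242960 = -435128$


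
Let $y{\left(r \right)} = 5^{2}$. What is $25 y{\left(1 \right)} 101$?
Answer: $63125$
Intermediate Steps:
$y{\left(r \right)} = 25$
$25 y{\left(1 \right)} 101 = 25 \cdot 25 \cdot 101 = 625 \cdot 101 = 63125$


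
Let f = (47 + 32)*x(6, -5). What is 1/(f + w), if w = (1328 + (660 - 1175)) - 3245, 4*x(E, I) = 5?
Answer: -4/9333 ≈ -0.00042859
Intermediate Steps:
x(E, I) = 5/4 (x(E, I) = (1/4)*5 = 5/4)
w = -2432 (w = (1328 - 515) - 3245 = 813 - 3245 = -2432)
f = 395/4 (f = (47 + 32)*(5/4) = 79*(5/4) = 395/4 ≈ 98.750)
1/(f + w) = 1/(395/4 - 2432) = 1/(-9333/4) = -4/9333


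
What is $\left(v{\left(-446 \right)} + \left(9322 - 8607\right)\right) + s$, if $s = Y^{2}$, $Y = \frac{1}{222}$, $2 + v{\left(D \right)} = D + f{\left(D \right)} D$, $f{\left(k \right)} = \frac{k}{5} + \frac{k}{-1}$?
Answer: $- \frac{39147710431}{246420} \approx -1.5887 \cdot 10^{5}$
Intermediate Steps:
$f{\left(k \right)} = - \frac{4 k}{5}$ ($f{\left(k \right)} = k \frac{1}{5} + k \left(-1\right) = \frac{k}{5} - k = - \frac{4 k}{5}$)
$v{\left(D \right)} = -2 + D - \frac{4 D^{2}}{5}$ ($v{\left(D \right)} = -2 + \left(D + - \frac{4 D}{5} D\right) = -2 - \left(- D + \frac{4 D^{2}}{5}\right) = -2 + D - \frac{4 D^{2}}{5}$)
$Y = \frac{1}{222} \approx 0.0045045$
$s = \frac{1}{49284}$ ($s = \left(\frac{1}{222}\right)^{2} = \frac{1}{49284} \approx 2.0291 \cdot 10^{-5}$)
$\left(v{\left(-446 \right)} + \left(9322 - 8607\right)\right) + s = \left(\left(-2 - 446 - \frac{4 \left(-446\right)^{2}}{5}\right) + \left(9322 - 8607\right)\right) + \frac{1}{49284} = \left(\left(-2 - 446 - \frac{795664}{5}\right) + \left(9322 - 8607\right)\right) + \frac{1}{49284} = \left(\left(-2 - 446 - \frac{795664}{5}\right) + 715\right) + \frac{1}{49284} = \left(- \frac{797904}{5} + 715\right) + \frac{1}{49284} = - \frac{794329}{5} + \frac{1}{49284} = - \frac{39147710431}{246420}$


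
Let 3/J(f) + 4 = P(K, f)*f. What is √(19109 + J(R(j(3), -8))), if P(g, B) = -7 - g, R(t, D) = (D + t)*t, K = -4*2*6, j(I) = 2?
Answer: √293819891/124 ≈ 138.24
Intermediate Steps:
K = -48 (K = -8*6 = -48)
R(t, D) = t*(D + t)
J(f) = 3/(-4 + 41*f) (J(f) = 3/(-4 + (-7 - 1*(-48))*f) = 3/(-4 + (-7 + 48)*f) = 3/(-4 + 41*f))
√(19109 + J(R(j(3), -8))) = √(19109 + 3/(-4 + 41*(2*(-8 + 2)))) = √(19109 + 3/(-4 + 41*(2*(-6)))) = √(19109 + 3/(-4 + 41*(-12))) = √(19109 + 3/(-4 - 492)) = √(19109 + 3/(-496)) = √(19109 + 3*(-1/496)) = √(19109 - 3/496) = √(9478061/496) = √293819891/124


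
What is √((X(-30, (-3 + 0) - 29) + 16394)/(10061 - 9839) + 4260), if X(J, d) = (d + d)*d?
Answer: √53510991/111 ≈ 65.902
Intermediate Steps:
X(J, d) = 2*d² (X(J, d) = (2*d)*d = 2*d²)
√((X(-30, (-3 + 0) - 29) + 16394)/(10061 - 9839) + 4260) = √((2*((-3 + 0) - 29)² + 16394)/(10061 - 9839) + 4260) = √((2*(-3 - 29)² + 16394)/222 + 4260) = √((2*(-32)² + 16394)*(1/222) + 4260) = √((2*1024 + 16394)*(1/222) + 4260) = √((2048 + 16394)*(1/222) + 4260) = √(18442*(1/222) + 4260) = √(9221/111 + 4260) = √(482081/111) = √53510991/111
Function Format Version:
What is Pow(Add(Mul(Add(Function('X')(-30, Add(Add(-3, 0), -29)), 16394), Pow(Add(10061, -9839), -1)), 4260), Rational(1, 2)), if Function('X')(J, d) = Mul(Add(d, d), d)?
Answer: Mul(Rational(1, 111), Pow(53510991, Rational(1, 2))) ≈ 65.902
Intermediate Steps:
Function('X')(J, d) = Mul(2, Pow(d, 2)) (Function('X')(J, d) = Mul(Mul(2, d), d) = Mul(2, Pow(d, 2)))
Pow(Add(Mul(Add(Function('X')(-30, Add(Add(-3, 0), -29)), 16394), Pow(Add(10061, -9839), -1)), 4260), Rational(1, 2)) = Pow(Add(Mul(Add(Mul(2, Pow(Add(Add(-3, 0), -29), 2)), 16394), Pow(Add(10061, -9839), -1)), 4260), Rational(1, 2)) = Pow(Add(Mul(Add(Mul(2, Pow(Add(-3, -29), 2)), 16394), Pow(222, -1)), 4260), Rational(1, 2)) = Pow(Add(Mul(Add(Mul(2, Pow(-32, 2)), 16394), Rational(1, 222)), 4260), Rational(1, 2)) = Pow(Add(Mul(Add(Mul(2, 1024), 16394), Rational(1, 222)), 4260), Rational(1, 2)) = Pow(Add(Mul(Add(2048, 16394), Rational(1, 222)), 4260), Rational(1, 2)) = Pow(Add(Mul(18442, Rational(1, 222)), 4260), Rational(1, 2)) = Pow(Add(Rational(9221, 111), 4260), Rational(1, 2)) = Pow(Rational(482081, 111), Rational(1, 2)) = Mul(Rational(1, 111), Pow(53510991, Rational(1, 2)))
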